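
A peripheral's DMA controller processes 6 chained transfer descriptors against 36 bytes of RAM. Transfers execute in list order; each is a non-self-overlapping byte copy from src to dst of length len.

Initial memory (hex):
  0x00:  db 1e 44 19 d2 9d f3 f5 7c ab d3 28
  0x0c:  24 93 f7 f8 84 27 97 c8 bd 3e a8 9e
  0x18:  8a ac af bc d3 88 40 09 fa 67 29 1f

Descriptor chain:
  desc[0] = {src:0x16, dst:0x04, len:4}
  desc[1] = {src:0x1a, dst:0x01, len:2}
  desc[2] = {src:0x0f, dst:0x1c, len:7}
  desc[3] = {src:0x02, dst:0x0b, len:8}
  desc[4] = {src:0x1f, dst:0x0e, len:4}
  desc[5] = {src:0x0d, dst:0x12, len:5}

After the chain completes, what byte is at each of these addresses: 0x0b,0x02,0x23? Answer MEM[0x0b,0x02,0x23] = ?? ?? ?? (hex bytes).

MEM[0x0b,0x02,0x23] = bc bc 1f

  after D0: wrote 4B at 0x04 = a89e8aac
  after D1: wrote 2B at 0x01 = afbc
  after D2: wrote 7B at 0x1c = f8842797c8bd3e
  after D3: wrote 8B at 0x0b = bc19a89e8aac7cab
  after D4: wrote 4B at 0x0e = 97c8bd3e
  after D5: wrote 5B at 0x12 = a897c8bd3e
query mem[0x0b]=0xbc, mem[0x02]=0xbc, mem[0x23]=0x1f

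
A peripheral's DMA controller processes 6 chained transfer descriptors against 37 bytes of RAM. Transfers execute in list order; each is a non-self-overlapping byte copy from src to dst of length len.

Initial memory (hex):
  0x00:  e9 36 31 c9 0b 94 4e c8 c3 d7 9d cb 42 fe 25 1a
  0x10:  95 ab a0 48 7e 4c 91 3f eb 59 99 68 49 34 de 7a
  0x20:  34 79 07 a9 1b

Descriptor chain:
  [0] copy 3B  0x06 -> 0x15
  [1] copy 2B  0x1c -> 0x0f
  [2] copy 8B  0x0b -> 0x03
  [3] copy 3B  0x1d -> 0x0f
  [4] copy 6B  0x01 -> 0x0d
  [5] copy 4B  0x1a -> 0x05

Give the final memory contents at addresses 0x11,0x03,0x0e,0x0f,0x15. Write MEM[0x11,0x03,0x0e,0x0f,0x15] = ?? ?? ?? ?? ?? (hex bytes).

MEM[0x11,0x03,0x0e,0x0f,0x15] = fe cb 31 cb 4e

D0: mem[0x15..0x17] <- [4e c8 c3]
D1: mem[0x0f..0x10] <- [49 34]
D2: mem[0x03..0x0a] <- [cb 42 fe 25 49 34 ab a0]
D3: mem[0x0f..0x11] <- [34 de 7a]
D4: mem[0x0d..0x12] <- [36 31 cb 42 fe 25]
D5: mem[0x05..0x08] <- [99 68 49 34]
query mem[0x11]=0xfe, mem[0x03]=0xcb, mem[0x0e]=0x31, mem[0x0f]=0xcb, mem[0x15]=0x4e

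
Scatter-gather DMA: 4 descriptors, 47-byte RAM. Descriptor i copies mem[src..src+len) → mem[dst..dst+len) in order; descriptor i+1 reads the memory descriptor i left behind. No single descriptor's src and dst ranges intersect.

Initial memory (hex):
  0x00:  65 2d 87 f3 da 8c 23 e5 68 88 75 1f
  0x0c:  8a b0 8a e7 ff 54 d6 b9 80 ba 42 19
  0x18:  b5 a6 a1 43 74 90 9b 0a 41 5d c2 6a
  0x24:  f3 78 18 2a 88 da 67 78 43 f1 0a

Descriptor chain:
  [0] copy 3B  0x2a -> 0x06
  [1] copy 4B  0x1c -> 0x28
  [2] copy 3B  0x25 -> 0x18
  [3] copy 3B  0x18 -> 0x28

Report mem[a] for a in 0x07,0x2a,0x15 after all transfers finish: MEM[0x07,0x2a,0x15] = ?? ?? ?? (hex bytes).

D0: mem[0x06..0x08] <- [67 78 43]
D1: mem[0x28..0x2b] <- [74 90 9b 0a]
D2: mem[0x18..0x1a] <- [78 18 2a]
D3: mem[0x28..0x2a] <- [78 18 2a]
query mem[0x07]=0x78, mem[0x2a]=0x2a, mem[0x15]=0xba

MEM[0x07,0x2a,0x15] = 78 2a ba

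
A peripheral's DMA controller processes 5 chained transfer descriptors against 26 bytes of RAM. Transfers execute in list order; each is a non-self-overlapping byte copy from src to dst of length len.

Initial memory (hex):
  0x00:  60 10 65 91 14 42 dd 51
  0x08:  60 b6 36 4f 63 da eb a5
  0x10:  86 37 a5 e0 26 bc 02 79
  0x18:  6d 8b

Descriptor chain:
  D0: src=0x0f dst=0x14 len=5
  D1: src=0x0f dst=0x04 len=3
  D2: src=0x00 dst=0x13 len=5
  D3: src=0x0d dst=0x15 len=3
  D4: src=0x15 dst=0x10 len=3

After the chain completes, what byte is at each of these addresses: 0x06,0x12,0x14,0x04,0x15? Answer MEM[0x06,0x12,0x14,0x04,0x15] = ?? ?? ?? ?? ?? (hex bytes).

MEM[0x06,0x12,0x14,0x04,0x15] = 37 a5 10 a5 da

#0 dst[0x14+5] := {0xa5,0x86,0x37,0xa5,0xe0}
#1 dst[0x04+3] := {0xa5,0x86,0x37}
#2 dst[0x13+5] := {0x60,0x10,0x65,0x91,0xa5}
#3 dst[0x15+3] := {0xda,0xeb,0xa5}
#4 dst[0x10+3] := {0xda,0xeb,0xa5}
query mem[0x06]=0x37, mem[0x12]=0xa5, mem[0x14]=0x10, mem[0x04]=0xa5, mem[0x15]=0xda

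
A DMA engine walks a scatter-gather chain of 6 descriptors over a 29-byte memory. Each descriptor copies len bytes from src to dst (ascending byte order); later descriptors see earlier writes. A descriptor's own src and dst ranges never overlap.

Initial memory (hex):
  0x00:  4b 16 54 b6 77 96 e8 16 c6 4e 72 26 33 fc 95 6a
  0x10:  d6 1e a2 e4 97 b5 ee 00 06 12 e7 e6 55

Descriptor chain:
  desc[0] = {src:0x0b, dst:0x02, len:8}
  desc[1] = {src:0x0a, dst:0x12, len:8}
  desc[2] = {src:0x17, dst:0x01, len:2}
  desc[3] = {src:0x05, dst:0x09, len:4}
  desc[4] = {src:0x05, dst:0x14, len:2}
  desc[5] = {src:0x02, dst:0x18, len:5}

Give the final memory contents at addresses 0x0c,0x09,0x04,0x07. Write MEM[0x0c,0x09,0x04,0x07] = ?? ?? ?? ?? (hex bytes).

MEM[0x0c,0x09,0x04,0x07] = 1e 95 fc d6

  after D0: wrote 8B at 0x02 = 2633fc956ad61ea2
  after D1: wrote 8B at 0x12 = 722633fc956ad61e
  after D2: wrote 2B at 0x01 = 6ad6
  after D3: wrote 4B at 0x09 = 956ad61e
  after D4: wrote 2B at 0x14 = 956a
  after D5: wrote 5B at 0x18 = d633fc956a
query mem[0x0c]=0x1e, mem[0x09]=0x95, mem[0x04]=0xfc, mem[0x07]=0xd6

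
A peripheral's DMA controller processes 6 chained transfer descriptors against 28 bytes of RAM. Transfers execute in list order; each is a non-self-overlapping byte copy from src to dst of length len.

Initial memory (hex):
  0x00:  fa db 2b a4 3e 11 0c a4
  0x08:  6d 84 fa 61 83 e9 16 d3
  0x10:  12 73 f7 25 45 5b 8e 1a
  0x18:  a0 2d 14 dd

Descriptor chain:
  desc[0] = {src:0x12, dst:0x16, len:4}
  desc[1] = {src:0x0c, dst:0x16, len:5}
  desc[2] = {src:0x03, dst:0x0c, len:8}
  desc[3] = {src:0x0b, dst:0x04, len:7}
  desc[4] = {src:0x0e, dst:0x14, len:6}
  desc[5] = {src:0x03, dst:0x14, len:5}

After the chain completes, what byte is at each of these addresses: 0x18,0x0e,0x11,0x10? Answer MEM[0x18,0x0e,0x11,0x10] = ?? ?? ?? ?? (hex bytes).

  after D0: wrote 4B at 0x16 = f725455b
  after D1: wrote 5B at 0x16 = 83e916d312
  after D2: wrote 8B at 0x0c = a43e110ca46d84fa
  after D3: wrote 7B at 0x04 = 61a43e110ca46d
  after D4: wrote 6B at 0x14 = 110ca46d84fa
  after D5: wrote 5B at 0x14 = a461a43e11
query mem[0x18]=0x11, mem[0x0e]=0x11, mem[0x11]=0x6d, mem[0x10]=0xa4

MEM[0x18,0x0e,0x11,0x10] = 11 11 6d a4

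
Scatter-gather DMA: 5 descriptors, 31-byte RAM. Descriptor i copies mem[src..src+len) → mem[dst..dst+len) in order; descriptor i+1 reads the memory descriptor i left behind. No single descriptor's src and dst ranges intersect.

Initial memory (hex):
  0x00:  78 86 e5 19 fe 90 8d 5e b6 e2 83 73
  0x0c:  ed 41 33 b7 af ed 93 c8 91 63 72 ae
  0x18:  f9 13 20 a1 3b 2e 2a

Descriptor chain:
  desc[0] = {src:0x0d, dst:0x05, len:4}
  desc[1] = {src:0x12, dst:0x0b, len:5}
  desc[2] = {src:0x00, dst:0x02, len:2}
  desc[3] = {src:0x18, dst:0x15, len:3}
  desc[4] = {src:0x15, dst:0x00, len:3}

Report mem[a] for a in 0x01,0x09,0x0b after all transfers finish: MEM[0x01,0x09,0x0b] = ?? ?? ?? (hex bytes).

#0 dst[0x05+4] := {0x41,0x33,0xb7,0xaf}
#1 dst[0x0b+5] := {0x93,0xc8,0x91,0x63,0x72}
#2 dst[0x02+2] := {0x78,0x86}
#3 dst[0x15+3] := {0xf9,0x13,0x20}
#4 dst[0x00+3] := {0xf9,0x13,0x20}
query mem[0x01]=0x13, mem[0x09]=0xe2, mem[0x0b]=0x93

MEM[0x01,0x09,0x0b] = 13 e2 93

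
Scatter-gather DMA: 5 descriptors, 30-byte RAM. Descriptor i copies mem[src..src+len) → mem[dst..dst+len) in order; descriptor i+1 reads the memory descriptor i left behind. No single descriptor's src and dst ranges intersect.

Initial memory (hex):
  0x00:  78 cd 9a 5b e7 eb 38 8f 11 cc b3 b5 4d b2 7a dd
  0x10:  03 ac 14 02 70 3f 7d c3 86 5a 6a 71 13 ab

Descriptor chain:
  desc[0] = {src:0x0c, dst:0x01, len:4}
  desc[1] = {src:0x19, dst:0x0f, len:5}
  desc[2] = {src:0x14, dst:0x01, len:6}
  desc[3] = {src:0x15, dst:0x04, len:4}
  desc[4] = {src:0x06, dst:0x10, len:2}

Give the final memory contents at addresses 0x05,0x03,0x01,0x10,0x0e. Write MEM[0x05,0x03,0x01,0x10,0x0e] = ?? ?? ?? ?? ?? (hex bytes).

MEM[0x05,0x03,0x01,0x10,0x0e] = 7d 7d 70 c3 7a

D0: mem[0x01..0x04] <- [4d b2 7a dd]
D1: mem[0x0f..0x13] <- [5a 6a 71 13 ab]
D2: mem[0x01..0x06] <- [70 3f 7d c3 86 5a]
D3: mem[0x04..0x07] <- [3f 7d c3 86]
D4: mem[0x10..0x11] <- [c3 86]
query mem[0x05]=0x7d, mem[0x03]=0x7d, mem[0x01]=0x70, mem[0x10]=0xc3, mem[0x0e]=0x7a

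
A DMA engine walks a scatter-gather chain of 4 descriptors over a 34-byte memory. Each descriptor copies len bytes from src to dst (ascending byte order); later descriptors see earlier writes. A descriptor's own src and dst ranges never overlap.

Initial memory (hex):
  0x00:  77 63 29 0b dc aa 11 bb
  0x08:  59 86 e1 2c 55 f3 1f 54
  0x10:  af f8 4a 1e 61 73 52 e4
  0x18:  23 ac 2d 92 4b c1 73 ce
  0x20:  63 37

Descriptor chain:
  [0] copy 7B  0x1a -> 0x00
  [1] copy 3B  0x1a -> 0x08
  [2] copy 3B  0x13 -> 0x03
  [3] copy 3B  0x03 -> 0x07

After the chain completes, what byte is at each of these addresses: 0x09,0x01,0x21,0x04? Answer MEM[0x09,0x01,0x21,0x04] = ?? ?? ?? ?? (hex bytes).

MEM[0x09,0x01,0x21,0x04] = 73 92 37 61

  after D0: wrote 7B at 0x00 = 2d924bc173ce63
  after D1: wrote 3B at 0x08 = 2d924b
  after D2: wrote 3B at 0x03 = 1e6173
  after D3: wrote 3B at 0x07 = 1e6173
query mem[0x09]=0x73, mem[0x01]=0x92, mem[0x21]=0x37, mem[0x04]=0x61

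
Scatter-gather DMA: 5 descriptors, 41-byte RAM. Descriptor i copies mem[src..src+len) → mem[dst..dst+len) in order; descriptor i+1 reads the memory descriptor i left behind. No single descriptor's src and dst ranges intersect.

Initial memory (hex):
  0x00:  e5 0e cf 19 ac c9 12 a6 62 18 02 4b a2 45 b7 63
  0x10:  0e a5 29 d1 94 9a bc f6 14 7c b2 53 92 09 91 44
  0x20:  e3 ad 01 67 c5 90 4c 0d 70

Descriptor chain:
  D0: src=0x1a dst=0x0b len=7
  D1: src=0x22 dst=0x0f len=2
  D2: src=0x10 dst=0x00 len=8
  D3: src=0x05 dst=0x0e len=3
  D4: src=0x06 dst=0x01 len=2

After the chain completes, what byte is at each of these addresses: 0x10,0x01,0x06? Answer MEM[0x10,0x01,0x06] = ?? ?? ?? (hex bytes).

MEM[0x10,0x01,0x06] = f6 bc bc

[0] 0x1a->0x0b len=7 : b2 53 92 09 91 44 e3
[1] 0x22->0x0f len=2 : 01 67
[2] 0x10->0x00 len=8 : 67 e3 29 d1 94 9a bc f6
[3] 0x05->0x0e len=3 : 9a bc f6
[4] 0x06->0x01 len=2 : bc f6
query mem[0x10]=0xf6, mem[0x01]=0xbc, mem[0x06]=0xbc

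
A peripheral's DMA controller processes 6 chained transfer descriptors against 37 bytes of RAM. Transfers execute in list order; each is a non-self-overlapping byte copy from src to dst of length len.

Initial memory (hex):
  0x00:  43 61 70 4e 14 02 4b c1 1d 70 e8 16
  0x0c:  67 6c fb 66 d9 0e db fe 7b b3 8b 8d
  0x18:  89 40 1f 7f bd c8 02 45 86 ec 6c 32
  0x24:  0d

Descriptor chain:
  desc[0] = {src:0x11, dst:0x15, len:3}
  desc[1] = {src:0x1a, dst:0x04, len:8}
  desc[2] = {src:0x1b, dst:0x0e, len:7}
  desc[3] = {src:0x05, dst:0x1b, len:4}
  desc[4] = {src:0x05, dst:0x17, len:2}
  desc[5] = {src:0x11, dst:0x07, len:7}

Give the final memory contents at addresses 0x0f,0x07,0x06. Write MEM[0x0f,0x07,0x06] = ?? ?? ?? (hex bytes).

MEM[0x0f,0x07,0x06] = bd 02 bd

D0: mem[0x15..0x17] <- [0e db fe]
D1: mem[0x04..0x0b] <- [1f 7f bd c8 02 45 86 ec]
D2: mem[0x0e..0x14] <- [7f bd c8 02 45 86 ec]
D3: mem[0x1b..0x1e] <- [7f bd c8 02]
D4: mem[0x17..0x18] <- [7f bd]
D5: mem[0x07..0x0d] <- [02 45 86 ec 0e db 7f]
query mem[0x0f]=0xbd, mem[0x07]=0x02, mem[0x06]=0xbd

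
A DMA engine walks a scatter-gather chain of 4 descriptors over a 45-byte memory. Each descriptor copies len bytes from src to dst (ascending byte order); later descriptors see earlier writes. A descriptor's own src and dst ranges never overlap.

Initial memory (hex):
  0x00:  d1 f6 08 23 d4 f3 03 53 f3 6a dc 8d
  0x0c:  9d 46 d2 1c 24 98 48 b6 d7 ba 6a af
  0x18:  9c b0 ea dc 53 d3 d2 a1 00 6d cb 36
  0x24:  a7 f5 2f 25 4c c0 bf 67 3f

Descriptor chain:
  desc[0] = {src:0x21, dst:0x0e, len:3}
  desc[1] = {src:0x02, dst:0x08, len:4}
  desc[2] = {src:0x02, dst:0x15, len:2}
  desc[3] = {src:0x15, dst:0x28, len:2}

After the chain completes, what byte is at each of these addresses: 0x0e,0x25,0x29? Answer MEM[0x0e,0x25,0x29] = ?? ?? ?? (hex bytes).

  after D0: wrote 3B at 0x0e = 6dcb36
  after D1: wrote 4B at 0x08 = 0823d4f3
  after D2: wrote 2B at 0x15 = 0823
  after D3: wrote 2B at 0x28 = 0823
query mem[0x0e]=0x6d, mem[0x25]=0xf5, mem[0x29]=0x23

MEM[0x0e,0x25,0x29] = 6d f5 23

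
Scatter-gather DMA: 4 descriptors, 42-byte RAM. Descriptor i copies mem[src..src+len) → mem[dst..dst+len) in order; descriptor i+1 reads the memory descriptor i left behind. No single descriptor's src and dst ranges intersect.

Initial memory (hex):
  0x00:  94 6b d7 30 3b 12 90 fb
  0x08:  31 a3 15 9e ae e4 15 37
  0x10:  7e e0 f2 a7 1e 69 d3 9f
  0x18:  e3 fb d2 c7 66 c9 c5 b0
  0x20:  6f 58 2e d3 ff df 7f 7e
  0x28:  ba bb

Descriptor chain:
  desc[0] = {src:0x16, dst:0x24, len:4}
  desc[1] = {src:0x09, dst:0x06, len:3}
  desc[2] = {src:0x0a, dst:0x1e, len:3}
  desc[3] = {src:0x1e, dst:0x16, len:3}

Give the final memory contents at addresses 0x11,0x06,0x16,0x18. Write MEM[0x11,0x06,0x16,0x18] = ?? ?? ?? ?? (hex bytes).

D0: mem[0x24..0x27] <- [d3 9f e3 fb]
D1: mem[0x06..0x08] <- [a3 15 9e]
D2: mem[0x1e..0x20] <- [15 9e ae]
D3: mem[0x16..0x18] <- [15 9e ae]
query mem[0x11]=0xe0, mem[0x06]=0xa3, mem[0x16]=0x15, mem[0x18]=0xae

MEM[0x11,0x06,0x16,0x18] = e0 a3 15 ae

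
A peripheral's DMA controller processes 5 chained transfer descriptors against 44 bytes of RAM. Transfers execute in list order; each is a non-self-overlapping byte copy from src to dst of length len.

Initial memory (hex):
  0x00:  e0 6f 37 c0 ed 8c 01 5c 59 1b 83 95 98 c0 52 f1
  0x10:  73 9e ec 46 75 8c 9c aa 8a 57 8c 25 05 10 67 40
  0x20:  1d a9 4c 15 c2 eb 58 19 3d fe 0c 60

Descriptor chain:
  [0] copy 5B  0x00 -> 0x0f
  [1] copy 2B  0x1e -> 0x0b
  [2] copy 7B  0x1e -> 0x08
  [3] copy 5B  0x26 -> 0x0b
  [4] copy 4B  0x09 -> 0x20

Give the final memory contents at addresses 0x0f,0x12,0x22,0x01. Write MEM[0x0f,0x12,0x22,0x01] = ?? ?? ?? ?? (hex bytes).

  after D0: wrote 5B at 0x0f = e06f37c0ed
  after D1: wrote 2B at 0x0b = 6740
  after D2: wrote 7B at 0x08 = 67401da94c15c2
  after D3: wrote 5B at 0x0b = 58193dfe0c
  after D4: wrote 4B at 0x20 = 401d5819
query mem[0x0f]=0x0c, mem[0x12]=0xc0, mem[0x22]=0x58, mem[0x01]=0x6f

MEM[0x0f,0x12,0x22,0x01] = 0c c0 58 6f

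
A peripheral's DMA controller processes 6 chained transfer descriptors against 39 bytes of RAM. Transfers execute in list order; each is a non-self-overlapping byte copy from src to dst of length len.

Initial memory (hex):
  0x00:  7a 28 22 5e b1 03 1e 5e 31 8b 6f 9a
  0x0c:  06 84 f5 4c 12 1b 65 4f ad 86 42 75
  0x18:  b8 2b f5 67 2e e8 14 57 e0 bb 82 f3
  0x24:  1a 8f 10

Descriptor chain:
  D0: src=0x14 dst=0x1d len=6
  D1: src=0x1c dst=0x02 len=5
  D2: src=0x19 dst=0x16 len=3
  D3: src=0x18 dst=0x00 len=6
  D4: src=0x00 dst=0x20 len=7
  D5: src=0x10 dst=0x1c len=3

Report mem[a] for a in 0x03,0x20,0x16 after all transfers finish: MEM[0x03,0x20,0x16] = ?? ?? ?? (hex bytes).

D0: mem[0x1d..0x22] <- [ad 86 42 75 b8 2b]
D1: mem[0x02..0x06] <- [2e ad 86 42 75]
D2: mem[0x16..0x18] <- [2b f5 67]
D3: mem[0x00..0x05] <- [67 2b f5 67 2e ad]
D4: mem[0x20..0x26] <- [67 2b f5 67 2e ad 75]
D5: mem[0x1c..0x1e] <- [12 1b 65]
query mem[0x03]=0x67, mem[0x20]=0x67, mem[0x16]=0x2b

MEM[0x03,0x20,0x16] = 67 67 2b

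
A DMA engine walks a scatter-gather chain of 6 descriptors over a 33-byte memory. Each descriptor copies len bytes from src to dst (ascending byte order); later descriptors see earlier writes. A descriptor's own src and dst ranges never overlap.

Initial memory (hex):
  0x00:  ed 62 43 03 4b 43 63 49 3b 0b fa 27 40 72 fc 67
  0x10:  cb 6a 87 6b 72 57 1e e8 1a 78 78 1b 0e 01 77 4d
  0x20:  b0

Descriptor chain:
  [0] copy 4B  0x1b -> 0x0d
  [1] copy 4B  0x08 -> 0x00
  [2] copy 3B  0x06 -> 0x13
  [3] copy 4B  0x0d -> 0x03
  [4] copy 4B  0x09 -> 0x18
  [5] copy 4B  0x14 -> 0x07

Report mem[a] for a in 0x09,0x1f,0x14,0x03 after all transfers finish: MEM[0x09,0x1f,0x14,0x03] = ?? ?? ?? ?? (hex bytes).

  after D0: wrote 4B at 0x0d = 1b0e0177
  after D1: wrote 4B at 0x00 = 3b0bfa27
  after D2: wrote 3B at 0x13 = 63493b
  after D3: wrote 4B at 0x03 = 1b0e0177
  after D4: wrote 4B at 0x18 = 0bfa2740
  after D5: wrote 4B at 0x07 = 493b1ee8
query mem[0x09]=0x1e, mem[0x1f]=0x4d, mem[0x14]=0x49, mem[0x03]=0x1b

MEM[0x09,0x1f,0x14,0x03] = 1e 4d 49 1b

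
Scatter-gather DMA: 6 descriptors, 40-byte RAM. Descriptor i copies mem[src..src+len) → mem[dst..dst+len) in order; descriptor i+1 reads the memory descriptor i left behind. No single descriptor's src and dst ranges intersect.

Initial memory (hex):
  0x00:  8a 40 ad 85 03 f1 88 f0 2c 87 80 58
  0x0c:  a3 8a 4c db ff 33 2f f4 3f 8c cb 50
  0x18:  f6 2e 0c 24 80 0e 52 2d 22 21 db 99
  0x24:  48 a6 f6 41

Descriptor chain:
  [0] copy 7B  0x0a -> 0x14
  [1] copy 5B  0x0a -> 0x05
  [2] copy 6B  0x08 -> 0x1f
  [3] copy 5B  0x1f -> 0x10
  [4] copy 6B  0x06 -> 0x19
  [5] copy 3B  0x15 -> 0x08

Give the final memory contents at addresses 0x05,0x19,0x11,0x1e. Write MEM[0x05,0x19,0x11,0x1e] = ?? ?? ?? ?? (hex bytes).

  after D0: wrote 7B at 0x14 = 8058a38a4cdbff
  after D1: wrote 5B at 0x05 = 8058a38a4c
  after D2: wrote 6B at 0x1f = 8a4c8058a38a
  after D3: wrote 5B at 0x10 = 8a4c8058a3
  after D4: wrote 6B at 0x19 = 58a38a4c8058
  after D5: wrote 3B at 0x08 = 58a38a
query mem[0x05]=0x80, mem[0x19]=0x58, mem[0x11]=0x4c, mem[0x1e]=0x58

MEM[0x05,0x19,0x11,0x1e] = 80 58 4c 58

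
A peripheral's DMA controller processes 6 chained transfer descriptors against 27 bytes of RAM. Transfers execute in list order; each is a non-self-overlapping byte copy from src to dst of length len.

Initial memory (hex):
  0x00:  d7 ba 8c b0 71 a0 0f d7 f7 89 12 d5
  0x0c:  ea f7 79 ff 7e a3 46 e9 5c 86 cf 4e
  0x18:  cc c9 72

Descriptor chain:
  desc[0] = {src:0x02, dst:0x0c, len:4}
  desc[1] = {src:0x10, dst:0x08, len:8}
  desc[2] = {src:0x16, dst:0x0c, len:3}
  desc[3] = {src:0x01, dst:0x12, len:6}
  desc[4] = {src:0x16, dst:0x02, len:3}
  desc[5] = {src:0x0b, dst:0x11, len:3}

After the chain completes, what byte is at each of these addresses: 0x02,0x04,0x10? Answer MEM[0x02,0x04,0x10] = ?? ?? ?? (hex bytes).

  after D0: wrote 4B at 0x0c = 8cb071a0
  after D1: wrote 8B at 0x08 = 7ea346e95c86cf4e
  after D2: wrote 3B at 0x0c = cf4ecc
  after D3: wrote 6B at 0x12 = ba8cb071a00f
  after D4: wrote 3B at 0x02 = a00fcc
  after D5: wrote 3B at 0x11 = e9cf4e
query mem[0x02]=0xa0, mem[0x04]=0xcc, mem[0x10]=0x7e

MEM[0x02,0x04,0x10] = a0 cc 7e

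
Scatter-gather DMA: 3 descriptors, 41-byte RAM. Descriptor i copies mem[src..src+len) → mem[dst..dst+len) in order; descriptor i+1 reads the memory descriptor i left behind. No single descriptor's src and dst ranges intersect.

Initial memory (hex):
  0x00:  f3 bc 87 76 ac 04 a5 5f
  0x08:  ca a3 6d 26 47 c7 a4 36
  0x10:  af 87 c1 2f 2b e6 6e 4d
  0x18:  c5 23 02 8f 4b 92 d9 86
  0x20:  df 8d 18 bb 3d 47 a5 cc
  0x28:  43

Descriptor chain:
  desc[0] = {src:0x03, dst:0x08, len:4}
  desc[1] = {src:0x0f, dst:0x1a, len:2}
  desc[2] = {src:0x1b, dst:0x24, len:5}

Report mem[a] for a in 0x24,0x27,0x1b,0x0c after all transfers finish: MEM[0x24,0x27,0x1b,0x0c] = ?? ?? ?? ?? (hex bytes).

D0: mem[0x08..0x0b] <- [76 ac 04 a5]
D1: mem[0x1a..0x1b] <- [36 af]
D2: mem[0x24..0x28] <- [af 4b 92 d9 86]
query mem[0x24]=0xaf, mem[0x27]=0xd9, mem[0x1b]=0xaf, mem[0x0c]=0x47

MEM[0x24,0x27,0x1b,0x0c] = af d9 af 47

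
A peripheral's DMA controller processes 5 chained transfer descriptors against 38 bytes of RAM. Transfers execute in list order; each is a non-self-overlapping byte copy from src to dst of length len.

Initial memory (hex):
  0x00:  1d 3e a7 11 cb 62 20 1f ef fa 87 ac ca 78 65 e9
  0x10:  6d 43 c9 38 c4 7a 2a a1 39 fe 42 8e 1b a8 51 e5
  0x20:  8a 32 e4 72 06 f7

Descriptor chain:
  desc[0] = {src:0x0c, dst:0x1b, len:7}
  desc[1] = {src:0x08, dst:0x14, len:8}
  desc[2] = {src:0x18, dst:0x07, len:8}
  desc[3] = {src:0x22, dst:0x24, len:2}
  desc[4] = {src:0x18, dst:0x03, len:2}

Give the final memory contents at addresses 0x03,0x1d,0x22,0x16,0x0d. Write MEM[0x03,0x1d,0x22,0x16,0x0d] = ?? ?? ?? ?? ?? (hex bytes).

MEM[0x03,0x1d,0x22,0x16,0x0d] = ca 65 e4 87 e9

  after D0: wrote 7B at 0x1b = ca7865e96d43c9
  after D1: wrote 8B at 0x14 = effa87acca7865e9
  after D2: wrote 8B at 0x07 = ca7865e97865e96d
  after D3: wrote 2B at 0x24 = e472
  after D4: wrote 2B at 0x03 = ca78
query mem[0x03]=0xca, mem[0x1d]=0x65, mem[0x22]=0xe4, mem[0x16]=0x87, mem[0x0d]=0xe9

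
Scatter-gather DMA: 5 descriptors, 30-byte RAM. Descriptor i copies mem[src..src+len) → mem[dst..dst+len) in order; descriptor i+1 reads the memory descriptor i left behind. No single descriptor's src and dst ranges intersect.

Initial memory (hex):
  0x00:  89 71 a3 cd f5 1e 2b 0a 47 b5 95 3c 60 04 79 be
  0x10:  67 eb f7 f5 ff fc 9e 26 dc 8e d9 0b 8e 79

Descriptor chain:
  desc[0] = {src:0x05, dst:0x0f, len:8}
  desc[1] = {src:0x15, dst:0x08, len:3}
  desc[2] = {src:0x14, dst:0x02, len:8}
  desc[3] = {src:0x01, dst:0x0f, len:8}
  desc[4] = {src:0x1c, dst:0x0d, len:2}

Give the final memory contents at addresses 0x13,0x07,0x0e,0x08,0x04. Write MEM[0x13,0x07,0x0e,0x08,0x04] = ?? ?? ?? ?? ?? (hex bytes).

MEM[0x13,0x07,0x0e,0x08,0x04] = 26 8e 79 d9 60

  after D0: wrote 8B at 0x0f = 1e2b0a47b5953c60
  after D1: wrote 3B at 0x08 = 3c6026
  after D2: wrote 8B at 0x02 = 953c6026dc8ed90b
  after D3: wrote 8B at 0x0f = 71953c6026dc8ed9
  after D4: wrote 2B at 0x0d = 8e79
query mem[0x13]=0x26, mem[0x07]=0x8e, mem[0x0e]=0x79, mem[0x08]=0xd9, mem[0x04]=0x60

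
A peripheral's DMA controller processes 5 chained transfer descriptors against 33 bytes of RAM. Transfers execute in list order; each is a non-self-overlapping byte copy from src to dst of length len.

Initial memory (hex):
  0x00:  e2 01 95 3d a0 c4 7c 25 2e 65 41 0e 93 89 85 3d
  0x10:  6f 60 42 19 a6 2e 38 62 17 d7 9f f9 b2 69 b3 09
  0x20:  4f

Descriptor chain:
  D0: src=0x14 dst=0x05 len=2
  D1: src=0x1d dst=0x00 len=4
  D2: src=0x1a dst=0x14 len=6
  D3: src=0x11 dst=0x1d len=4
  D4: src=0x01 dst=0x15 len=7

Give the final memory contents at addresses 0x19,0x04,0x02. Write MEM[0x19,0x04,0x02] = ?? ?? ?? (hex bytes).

#0 dst[0x05+2] := {0xa6,0x2e}
#1 dst[0x00+4] := {0x69,0xb3,0x09,0x4f}
#2 dst[0x14+6] := {0x9f,0xf9,0xb2,0x69,0xb3,0x09}
#3 dst[0x1d+4] := {0x60,0x42,0x19,0x9f}
#4 dst[0x15+7] := {0xb3,0x09,0x4f,0xa0,0xa6,0x2e,0x25}
query mem[0x19]=0xa6, mem[0x04]=0xa0, mem[0x02]=0x09

MEM[0x19,0x04,0x02] = a6 a0 09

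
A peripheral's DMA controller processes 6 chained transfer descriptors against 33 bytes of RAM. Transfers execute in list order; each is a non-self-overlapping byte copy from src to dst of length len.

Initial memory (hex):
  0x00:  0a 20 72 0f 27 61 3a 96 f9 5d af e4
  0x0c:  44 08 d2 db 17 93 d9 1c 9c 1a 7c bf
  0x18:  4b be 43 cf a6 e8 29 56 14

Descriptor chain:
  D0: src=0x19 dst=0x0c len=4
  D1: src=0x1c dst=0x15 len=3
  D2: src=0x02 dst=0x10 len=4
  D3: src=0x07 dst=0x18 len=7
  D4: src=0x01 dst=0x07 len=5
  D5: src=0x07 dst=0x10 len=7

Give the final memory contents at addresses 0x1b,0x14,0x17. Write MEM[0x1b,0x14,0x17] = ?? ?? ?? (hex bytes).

  after D0: wrote 4B at 0x0c = be43cfa6
  after D1: wrote 3B at 0x15 = a6e829
  after D2: wrote 4B at 0x10 = 720f2761
  after D3: wrote 7B at 0x18 = 96f95dafe4be43
  after D4: wrote 5B at 0x07 = 20720f2761
  after D5: wrote 7B at 0x10 = 20720f2761be43
query mem[0x1b]=0xaf, mem[0x14]=0x61, mem[0x17]=0x29

MEM[0x1b,0x14,0x17] = af 61 29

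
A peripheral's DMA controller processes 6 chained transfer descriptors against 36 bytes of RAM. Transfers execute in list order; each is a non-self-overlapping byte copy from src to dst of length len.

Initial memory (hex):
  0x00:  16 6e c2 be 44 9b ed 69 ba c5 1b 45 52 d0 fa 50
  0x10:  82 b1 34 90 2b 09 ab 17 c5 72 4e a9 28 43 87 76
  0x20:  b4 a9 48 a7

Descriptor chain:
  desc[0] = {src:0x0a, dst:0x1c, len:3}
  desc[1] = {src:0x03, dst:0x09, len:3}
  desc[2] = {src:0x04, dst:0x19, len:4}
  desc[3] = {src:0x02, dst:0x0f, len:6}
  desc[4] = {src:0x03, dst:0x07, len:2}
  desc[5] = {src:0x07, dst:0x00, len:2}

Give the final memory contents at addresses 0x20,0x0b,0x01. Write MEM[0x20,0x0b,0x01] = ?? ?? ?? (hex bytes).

#0 dst[0x1c+3] := {0x1b,0x45,0x52}
#1 dst[0x09+3] := {0xbe,0x44,0x9b}
#2 dst[0x19+4] := {0x44,0x9b,0xed,0x69}
#3 dst[0x0f+6] := {0xc2,0xbe,0x44,0x9b,0xed,0x69}
#4 dst[0x07+2] := {0xbe,0x44}
#5 dst[0x00+2] := {0xbe,0x44}
query mem[0x20]=0xb4, mem[0x0b]=0x9b, mem[0x01]=0x44

MEM[0x20,0x0b,0x01] = b4 9b 44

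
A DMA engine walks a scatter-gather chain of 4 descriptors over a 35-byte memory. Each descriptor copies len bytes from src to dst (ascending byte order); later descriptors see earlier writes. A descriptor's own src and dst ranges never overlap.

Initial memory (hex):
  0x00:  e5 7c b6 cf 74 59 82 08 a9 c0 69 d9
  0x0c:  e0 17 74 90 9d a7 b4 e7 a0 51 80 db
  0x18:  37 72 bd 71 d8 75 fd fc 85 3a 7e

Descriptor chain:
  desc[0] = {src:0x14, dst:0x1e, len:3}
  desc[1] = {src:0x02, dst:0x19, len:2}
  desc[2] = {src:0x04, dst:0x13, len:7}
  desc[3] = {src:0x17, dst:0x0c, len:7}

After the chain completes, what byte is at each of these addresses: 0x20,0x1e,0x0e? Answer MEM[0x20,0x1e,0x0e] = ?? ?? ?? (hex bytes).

MEM[0x20,0x1e,0x0e] = 80 a0 69

#0 dst[0x1e+3] := {0xa0,0x51,0x80}
#1 dst[0x19+2] := {0xb6,0xcf}
#2 dst[0x13+7] := {0x74,0x59,0x82,0x08,0xa9,0xc0,0x69}
#3 dst[0x0c+7] := {0xa9,0xc0,0x69,0xcf,0x71,0xd8,0x75}
query mem[0x20]=0x80, mem[0x1e]=0xa0, mem[0x0e]=0x69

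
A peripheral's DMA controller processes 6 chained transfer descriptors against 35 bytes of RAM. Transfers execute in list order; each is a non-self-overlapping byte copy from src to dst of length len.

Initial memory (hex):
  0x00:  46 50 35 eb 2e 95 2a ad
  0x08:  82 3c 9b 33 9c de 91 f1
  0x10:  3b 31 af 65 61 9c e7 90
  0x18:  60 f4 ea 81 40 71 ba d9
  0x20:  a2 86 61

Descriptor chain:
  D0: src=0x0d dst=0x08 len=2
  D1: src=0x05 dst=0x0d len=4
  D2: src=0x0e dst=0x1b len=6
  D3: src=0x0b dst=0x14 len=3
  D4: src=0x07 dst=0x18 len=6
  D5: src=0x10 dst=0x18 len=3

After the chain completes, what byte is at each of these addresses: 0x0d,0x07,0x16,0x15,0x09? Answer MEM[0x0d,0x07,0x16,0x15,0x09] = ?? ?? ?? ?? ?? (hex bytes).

MEM[0x0d,0x07,0x16,0x15,0x09] = 95 ad 95 9c 91

#0 dst[0x08+2] := {0xde,0x91}
#1 dst[0x0d+4] := {0x95,0x2a,0xad,0xde}
#2 dst[0x1b+6] := {0x2a,0xad,0xde,0x31,0xaf,0x65}
#3 dst[0x14+3] := {0x33,0x9c,0x95}
#4 dst[0x18+6] := {0xad,0xde,0x91,0x9b,0x33,0x9c}
#5 dst[0x18+3] := {0xde,0x31,0xaf}
query mem[0x0d]=0x95, mem[0x07]=0xad, mem[0x16]=0x95, mem[0x15]=0x9c, mem[0x09]=0x91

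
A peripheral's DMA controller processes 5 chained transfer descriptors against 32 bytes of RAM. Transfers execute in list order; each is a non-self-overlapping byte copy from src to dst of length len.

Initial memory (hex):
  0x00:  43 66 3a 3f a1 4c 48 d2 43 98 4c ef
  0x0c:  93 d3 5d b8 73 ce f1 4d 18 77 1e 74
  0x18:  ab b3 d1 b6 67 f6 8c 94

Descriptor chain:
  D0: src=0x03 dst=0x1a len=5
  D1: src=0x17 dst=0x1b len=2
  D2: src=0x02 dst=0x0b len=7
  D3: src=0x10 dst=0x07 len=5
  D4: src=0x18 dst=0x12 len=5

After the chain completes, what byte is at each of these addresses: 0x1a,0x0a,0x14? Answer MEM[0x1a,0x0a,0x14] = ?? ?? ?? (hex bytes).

  after D0: wrote 5B at 0x1a = 3fa14c48d2
  after D1: wrote 2B at 0x1b = 74ab
  after D2: wrote 7B at 0x0b = 3a3fa14c48d243
  after D3: wrote 5B at 0x07 = d243f14d18
  after D4: wrote 5B at 0x12 = abb33f74ab
query mem[0x1a]=0x3f, mem[0x0a]=0x4d, mem[0x14]=0x3f

MEM[0x1a,0x0a,0x14] = 3f 4d 3f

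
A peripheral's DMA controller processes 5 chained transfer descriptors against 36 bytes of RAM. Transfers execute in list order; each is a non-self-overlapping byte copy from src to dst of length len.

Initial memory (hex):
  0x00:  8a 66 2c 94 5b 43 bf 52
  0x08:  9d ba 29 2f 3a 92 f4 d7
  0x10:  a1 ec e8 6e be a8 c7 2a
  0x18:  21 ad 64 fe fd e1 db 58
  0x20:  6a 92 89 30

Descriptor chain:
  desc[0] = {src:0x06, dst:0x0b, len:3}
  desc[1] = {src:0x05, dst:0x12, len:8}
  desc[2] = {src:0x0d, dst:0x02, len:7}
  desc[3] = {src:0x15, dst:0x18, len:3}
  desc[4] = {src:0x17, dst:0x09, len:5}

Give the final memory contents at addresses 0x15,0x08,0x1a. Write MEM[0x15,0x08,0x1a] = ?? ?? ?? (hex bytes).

MEM[0x15,0x08,0x1a] = 9d bf 29

  after D0: wrote 3B at 0x0b = bf529d
  after D1: wrote 8B at 0x12 = 43bf529dba29bf52
  after D2: wrote 7B at 0x02 = 9df4d7a1ec43bf
  after D3: wrote 3B at 0x18 = 9dba29
  after D4: wrote 5B at 0x09 = 299dba29fe
query mem[0x15]=0x9d, mem[0x08]=0xbf, mem[0x1a]=0x29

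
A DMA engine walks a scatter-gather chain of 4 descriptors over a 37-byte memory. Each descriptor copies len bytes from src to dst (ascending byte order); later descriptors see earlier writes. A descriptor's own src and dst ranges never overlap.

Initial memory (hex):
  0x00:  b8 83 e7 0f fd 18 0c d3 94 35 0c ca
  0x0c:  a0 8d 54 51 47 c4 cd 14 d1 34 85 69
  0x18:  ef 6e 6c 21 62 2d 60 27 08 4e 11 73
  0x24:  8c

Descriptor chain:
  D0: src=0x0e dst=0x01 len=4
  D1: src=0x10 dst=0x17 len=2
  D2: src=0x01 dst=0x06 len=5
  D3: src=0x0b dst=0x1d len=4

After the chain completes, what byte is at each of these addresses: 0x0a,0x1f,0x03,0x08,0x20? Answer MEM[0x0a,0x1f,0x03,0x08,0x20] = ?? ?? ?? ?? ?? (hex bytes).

#0 dst[0x01+4] := {0x54,0x51,0x47,0xc4}
#1 dst[0x17+2] := {0x47,0xc4}
#2 dst[0x06+5] := {0x54,0x51,0x47,0xc4,0x18}
#3 dst[0x1d+4] := {0xca,0xa0,0x8d,0x54}
query mem[0x0a]=0x18, mem[0x1f]=0x8d, mem[0x03]=0x47, mem[0x08]=0x47, mem[0x20]=0x54

MEM[0x0a,0x1f,0x03,0x08,0x20] = 18 8d 47 47 54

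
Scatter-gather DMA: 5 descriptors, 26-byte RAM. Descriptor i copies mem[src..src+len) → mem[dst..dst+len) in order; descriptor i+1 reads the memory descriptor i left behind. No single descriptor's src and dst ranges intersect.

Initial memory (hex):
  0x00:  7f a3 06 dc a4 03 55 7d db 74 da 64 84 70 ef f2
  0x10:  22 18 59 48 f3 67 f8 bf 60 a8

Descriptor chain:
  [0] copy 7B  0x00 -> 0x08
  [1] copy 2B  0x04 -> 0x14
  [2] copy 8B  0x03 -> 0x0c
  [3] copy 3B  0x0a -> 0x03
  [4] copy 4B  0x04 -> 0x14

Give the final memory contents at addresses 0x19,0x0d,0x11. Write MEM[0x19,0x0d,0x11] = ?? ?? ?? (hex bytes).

MEM[0x19,0x0d,0x11] = a8 a4 7f

[0] 0x00->0x08 len=7 : 7f a3 06 dc a4 03 55
[1] 0x04->0x14 len=2 : a4 03
[2] 0x03->0x0c len=8 : dc a4 03 55 7d 7f a3 06
[3] 0x0a->0x03 len=3 : 06 dc dc
[4] 0x04->0x14 len=4 : dc dc 55 7d
query mem[0x19]=0xa8, mem[0x0d]=0xa4, mem[0x11]=0x7f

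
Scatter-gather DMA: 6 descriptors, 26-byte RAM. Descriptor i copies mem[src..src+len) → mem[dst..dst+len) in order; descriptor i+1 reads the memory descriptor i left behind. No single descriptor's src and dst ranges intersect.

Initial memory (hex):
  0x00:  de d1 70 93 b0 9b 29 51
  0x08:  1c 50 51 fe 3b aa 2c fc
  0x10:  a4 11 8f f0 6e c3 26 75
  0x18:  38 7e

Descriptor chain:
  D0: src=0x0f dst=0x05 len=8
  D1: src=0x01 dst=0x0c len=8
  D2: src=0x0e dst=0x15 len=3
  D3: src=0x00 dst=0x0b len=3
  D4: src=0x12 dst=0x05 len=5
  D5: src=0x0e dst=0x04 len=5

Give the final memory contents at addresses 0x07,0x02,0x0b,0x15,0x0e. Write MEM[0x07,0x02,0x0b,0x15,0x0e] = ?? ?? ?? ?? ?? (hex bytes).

MEM[0x07,0x02,0x0b,0x15,0x0e] = a4 70 de 93 93

#0 dst[0x05+8] := {0xfc,0xa4,0x11,0x8f,0xf0,0x6e,0xc3,0x26}
#1 dst[0x0c+8] := {0xd1,0x70,0x93,0xb0,0xfc,0xa4,0x11,0x8f}
#2 dst[0x15+3] := {0x93,0xb0,0xfc}
#3 dst[0x0b+3] := {0xde,0xd1,0x70}
#4 dst[0x05+5] := {0x11,0x8f,0x6e,0x93,0xb0}
#5 dst[0x04+5] := {0x93,0xb0,0xfc,0xa4,0x11}
query mem[0x07]=0xa4, mem[0x02]=0x70, mem[0x0b]=0xde, mem[0x15]=0x93, mem[0x0e]=0x93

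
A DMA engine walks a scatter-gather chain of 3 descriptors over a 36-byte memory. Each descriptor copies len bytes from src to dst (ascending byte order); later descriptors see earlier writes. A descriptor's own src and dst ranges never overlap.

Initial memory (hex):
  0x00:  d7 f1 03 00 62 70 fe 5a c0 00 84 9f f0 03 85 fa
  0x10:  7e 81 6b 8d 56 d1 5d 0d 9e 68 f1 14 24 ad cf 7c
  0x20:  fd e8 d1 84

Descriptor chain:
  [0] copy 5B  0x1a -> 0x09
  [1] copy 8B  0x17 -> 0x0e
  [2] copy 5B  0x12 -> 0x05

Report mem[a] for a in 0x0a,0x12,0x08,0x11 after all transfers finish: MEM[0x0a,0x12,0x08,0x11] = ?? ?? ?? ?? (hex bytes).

MEM[0x0a,0x12,0x08,0x11] = 14 14 cf f1

#0 dst[0x09+5] := {0xf1,0x14,0x24,0xad,0xcf}
#1 dst[0x0e+8] := {0x0d,0x9e,0x68,0xf1,0x14,0x24,0xad,0xcf}
#2 dst[0x05+5] := {0x14,0x24,0xad,0xcf,0x5d}
query mem[0x0a]=0x14, mem[0x12]=0x14, mem[0x08]=0xcf, mem[0x11]=0xf1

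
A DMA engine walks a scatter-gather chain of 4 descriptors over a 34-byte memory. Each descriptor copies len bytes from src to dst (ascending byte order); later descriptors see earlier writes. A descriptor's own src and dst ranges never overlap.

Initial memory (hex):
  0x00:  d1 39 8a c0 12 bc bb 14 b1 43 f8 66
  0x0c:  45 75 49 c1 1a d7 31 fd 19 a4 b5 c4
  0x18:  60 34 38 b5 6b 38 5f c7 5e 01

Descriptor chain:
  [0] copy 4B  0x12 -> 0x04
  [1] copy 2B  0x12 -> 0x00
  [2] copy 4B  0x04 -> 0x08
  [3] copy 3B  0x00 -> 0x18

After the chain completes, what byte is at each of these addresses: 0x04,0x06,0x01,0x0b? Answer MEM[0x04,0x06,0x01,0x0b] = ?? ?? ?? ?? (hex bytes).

D0: mem[0x04..0x07] <- [31 fd 19 a4]
D1: mem[0x00..0x01] <- [31 fd]
D2: mem[0x08..0x0b] <- [31 fd 19 a4]
D3: mem[0x18..0x1a] <- [31 fd 8a]
query mem[0x04]=0x31, mem[0x06]=0x19, mem[0x01]=0xfd, mem[0x0b]=0xa4

MEM[0x04,0x06,0x01,0x0b] = 31 19 fd a4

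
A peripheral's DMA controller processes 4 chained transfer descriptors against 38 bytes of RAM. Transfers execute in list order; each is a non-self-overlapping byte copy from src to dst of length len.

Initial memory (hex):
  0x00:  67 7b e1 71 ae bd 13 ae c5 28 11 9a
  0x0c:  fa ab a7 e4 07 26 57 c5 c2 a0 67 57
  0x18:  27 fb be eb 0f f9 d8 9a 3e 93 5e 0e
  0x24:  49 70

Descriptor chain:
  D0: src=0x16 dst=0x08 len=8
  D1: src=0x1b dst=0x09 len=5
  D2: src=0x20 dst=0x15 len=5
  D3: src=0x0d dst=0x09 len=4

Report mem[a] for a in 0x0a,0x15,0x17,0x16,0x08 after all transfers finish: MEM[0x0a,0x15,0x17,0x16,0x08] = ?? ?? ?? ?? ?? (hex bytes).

[0] 0x16->0x08 len=8 : 67 57 27 fb be eb 0f f9
[1] 0x1b->0x09 len=5 : eb 0f f9 d8 9a
[2] 0x20->0x15 len=5 : 3e 93 5e 0e 49
[3] 0x0d->0x09 len=4 : 9a 0f f9 07
query mem[0x0a]=0x0f, mem[0x15]=0x3e, mem[0x17]=0x5e, mem[0x16]=0x93, mem[0x08]=0x67

MEM[0x0a,0x15,0x17,0x16,0x08] = 0f 3e 5e 93 67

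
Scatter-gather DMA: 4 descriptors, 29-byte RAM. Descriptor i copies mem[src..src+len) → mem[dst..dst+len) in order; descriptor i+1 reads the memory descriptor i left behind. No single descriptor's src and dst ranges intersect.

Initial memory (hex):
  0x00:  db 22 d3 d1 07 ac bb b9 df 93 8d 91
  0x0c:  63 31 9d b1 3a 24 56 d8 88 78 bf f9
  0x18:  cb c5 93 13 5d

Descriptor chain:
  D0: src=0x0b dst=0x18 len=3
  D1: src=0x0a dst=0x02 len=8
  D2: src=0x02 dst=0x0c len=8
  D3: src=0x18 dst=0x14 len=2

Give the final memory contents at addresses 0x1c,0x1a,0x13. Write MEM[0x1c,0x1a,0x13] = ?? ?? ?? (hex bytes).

  after D0: wrote 3B at 0x18 = 916331
  after D1: wrote 8B at 0x02 = 8d9163319db13a24
  after D2: wrote 8B at 0x0c = 8d9163319db13a24
  after D3: wrote 2B at 0x14 = 9163
query mem[0x1c]=0x5d, mem[0x1a]=0x31, mem[0x13]=0x24

MEM[0x1c,0x1a,0x13] = 5d 31 24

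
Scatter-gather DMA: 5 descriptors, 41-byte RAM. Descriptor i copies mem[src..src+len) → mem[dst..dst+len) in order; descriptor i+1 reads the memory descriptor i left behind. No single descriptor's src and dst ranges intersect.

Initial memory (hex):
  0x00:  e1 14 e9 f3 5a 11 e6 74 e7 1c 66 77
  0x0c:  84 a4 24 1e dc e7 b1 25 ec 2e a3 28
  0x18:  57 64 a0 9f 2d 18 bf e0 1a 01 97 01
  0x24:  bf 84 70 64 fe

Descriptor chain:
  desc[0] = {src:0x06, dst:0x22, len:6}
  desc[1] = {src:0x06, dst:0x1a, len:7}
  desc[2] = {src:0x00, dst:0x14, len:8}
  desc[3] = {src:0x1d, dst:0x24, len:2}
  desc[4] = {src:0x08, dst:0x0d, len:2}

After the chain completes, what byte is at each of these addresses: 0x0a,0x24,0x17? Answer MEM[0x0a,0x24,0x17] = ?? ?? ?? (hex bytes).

  after D0: wrote 6B at 0x22 = e674e71c6677
  after D1: wrote 7B at 0x1a = e674e71c667784
  after D2: wrote 8B at 0x14 = e114e9f35a11e674
  after D3: wrote 2B at 0x24 = 1c66
  after D4: wrote 2B at 0x0d = e71c
query mem[0x0a]=0x66, mem[0x24]=0x1c, mem[0x17]=0xf3

MEM[0x0a,0x24,0x17] = 66 1c f3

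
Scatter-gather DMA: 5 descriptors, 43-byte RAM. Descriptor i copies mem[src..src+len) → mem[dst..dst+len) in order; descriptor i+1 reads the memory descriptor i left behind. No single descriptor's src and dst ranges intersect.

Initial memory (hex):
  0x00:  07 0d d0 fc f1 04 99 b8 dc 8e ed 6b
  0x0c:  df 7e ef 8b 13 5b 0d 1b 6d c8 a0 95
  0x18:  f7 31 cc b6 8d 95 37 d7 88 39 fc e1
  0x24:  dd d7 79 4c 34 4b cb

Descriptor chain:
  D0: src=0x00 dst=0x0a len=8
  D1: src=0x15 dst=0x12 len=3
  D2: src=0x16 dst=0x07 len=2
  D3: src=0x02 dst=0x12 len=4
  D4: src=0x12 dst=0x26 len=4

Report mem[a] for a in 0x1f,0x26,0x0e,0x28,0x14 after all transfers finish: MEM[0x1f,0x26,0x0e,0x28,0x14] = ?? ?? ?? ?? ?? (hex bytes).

D0: mem[0x0a..0x11] <- [07 0d d0 fc f1 04 99 b8]
D1: mem[0x12..0x14] <- [c8 a0 95]
D2: mem[0x07..0x08] <- [a0 95]
D3: mem[0x12..0x15] <- [d0 fc f1 04]
D4: mem[0x26..0x29] <- [d0 fc f1 04]
query mem[0x1f]=0xd7, mem[0x26]=0xd0, mem[0x0e]=0xf1, mem[0x28]=0xf1, mem[0x14]=0xf1

MEM[0x1f,0x26,0x0e,0x28,0x14] = d7 d0 f1 f1 f1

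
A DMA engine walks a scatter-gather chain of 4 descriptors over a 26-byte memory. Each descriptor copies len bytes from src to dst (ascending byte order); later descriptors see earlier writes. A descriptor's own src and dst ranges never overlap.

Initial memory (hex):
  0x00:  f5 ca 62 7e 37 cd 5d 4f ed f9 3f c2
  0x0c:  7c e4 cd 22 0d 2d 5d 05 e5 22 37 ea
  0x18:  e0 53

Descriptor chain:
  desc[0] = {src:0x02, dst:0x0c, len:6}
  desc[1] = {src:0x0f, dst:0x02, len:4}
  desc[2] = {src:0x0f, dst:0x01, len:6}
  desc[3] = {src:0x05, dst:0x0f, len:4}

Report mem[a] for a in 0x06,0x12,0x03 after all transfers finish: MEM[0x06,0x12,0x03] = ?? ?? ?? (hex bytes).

MEM[0x06,0x12,0x03] = e5 ed 4f

D0: mem[0x0c..0x11] <- [62 7e 37 cd 5d 4f]
D1: mem[0x02..0x05] <- [cd 5d 4f 5d]
D2: mem[0x01..0x06] <- [cd 5d 4f 5d 05 e5]
D3: mem[0x0f..0x12] <- [05 e5 4f ed]
query mem[0x06]=0xe5, mem[0x12]=0xed, mem[0x03]=0x4f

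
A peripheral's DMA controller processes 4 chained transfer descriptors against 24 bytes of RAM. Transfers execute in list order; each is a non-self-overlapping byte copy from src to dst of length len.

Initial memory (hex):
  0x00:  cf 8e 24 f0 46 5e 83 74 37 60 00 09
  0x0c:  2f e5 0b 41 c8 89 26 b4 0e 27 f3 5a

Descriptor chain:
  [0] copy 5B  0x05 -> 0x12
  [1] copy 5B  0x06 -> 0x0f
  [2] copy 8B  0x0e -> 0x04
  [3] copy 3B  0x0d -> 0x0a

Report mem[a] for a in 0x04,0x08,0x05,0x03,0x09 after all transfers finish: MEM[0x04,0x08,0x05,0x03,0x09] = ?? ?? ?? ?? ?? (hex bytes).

[0] 0x05->0x12 len=5 : 5e 83 74 37 60
[1] 0x06->0x0f len=5 : 83 74 37 60 00
[2] 0x0e->0x04 len=8 : 0b 83 74 37 60 00 74 37
[3] 0x0d->0x0a len=3 : e5 0b 83
query mem[0x04]=0x0b, mem[0x08]=0x60, mem[0x05]=0x83, mem[0x03]=0xf0, mem[0x09]=0x00

MEM[0x04,0x08,0x05,0x03,0x09] = 0b 60 83 f0 00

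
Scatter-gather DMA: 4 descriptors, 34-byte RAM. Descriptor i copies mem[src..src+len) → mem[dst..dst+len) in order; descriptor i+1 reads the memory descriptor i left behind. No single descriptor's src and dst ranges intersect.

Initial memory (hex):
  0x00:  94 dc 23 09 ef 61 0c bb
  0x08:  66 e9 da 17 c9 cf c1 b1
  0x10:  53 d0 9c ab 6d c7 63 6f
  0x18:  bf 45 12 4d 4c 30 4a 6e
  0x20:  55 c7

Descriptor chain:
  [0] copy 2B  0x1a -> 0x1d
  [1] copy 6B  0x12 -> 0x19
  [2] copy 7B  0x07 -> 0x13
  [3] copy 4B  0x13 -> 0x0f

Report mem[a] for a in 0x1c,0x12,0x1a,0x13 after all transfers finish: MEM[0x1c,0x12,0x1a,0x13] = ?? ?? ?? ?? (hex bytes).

MEM[0x1c,0x12,0x1a,0x13] = c7 da ab bb

#0 dst[0x1d+2] := {0x12,0x4d}
#1 dst[0x19+6] := {0x9c,0xab,0x6d,0xc7,0x63,0x6f}
#2 dst[0x13+7] := {0xbb,0x66,0xe9,0xda,0x17,0xc9,0xcf}
#3 dst[0x0f+4] := {0xbb,0x66,0xe9,0xda}
query mem[0x1c]=0xc7, mem[0x12]=0xda, mem[0x1a]=0xab, mem[0x13]=0xbb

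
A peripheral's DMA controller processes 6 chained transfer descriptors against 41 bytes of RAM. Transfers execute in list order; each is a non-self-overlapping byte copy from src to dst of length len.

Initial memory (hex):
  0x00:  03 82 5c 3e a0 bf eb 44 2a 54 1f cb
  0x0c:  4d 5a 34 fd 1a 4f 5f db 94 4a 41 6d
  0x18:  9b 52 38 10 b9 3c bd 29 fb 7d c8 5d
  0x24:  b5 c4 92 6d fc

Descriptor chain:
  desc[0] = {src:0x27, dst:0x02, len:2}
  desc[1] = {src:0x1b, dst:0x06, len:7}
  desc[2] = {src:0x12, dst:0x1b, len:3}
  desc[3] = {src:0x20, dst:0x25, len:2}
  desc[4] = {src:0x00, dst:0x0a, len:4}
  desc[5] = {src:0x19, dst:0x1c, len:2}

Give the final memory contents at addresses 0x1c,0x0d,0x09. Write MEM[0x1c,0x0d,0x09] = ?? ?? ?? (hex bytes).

D0: mem[0x02..0x03] <- [6d fc]
D1: mem[0x06..0x0c] <- [10 b9 3c bd 29 fb 7d]
D2: mem[0x1b..0x1d] <- [5f db 94]
D3: mem[0x25..0x26] <- [fb 7d]
D4: mem[0x0a..0x0d] <- [03 82 6d fc]
D5: mem[0x1c..0x1d] <- [52 38]
query mem[0x1c]=0x52, mem[0x0d]=0xfc, mem[0x09]=0xbd

MEM[0x1c,0x0d,0x09] = 52 fc bd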